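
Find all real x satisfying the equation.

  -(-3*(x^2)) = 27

Step 1. [-(-3*(x^2)) = 27] flip signs both sides. So neg: -3*(x^2) = -27.
Step 2. [-3*(x^2) = -27] -3·(inner) — divide through by -3, so div: x^2 = 9.
Step 3. [x^2 = 9] LHS squared, RHS 9 ≥ 0: apply √ (±) ⇒ sqrt: x = 3 or -3.

Answer: x ∈ {-3, 3}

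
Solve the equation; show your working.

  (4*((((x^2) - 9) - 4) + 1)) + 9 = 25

Step 1. [(4*((((x^2) - 9) - 4) + 1)) + 9 = 25] the outer +9 inverts by subtracting 9 ⇒ sub: 4*((((x^2) - 9) - 4) + 1) = 16.
Step 2. [4*((((x^2) - 9) - 4) + 1) = 16] divide by the outer 4 ⇒ div: (((x^2) - 9) - 4) + 1 = 4.
Step 3. [(((x^2) - 9) - 4) + 1 = 4] the outer +1 inverts by subtracting 1, so sub: ((x^2) - 9) - 4 = 3.
Step 4. [((x^2) - 9) - 4 = 3] the outer -4 inverts by adding 4. So sub: (x^2) - 9 = 7.
Step 5. [(x^2) - 9 = 7] add 9: x sits inside (… - 9), so sub: x^2 = 16.
Step 6. [x^2 = 16] √ both sides: 16 ≥ 0 gives two branches. So sqrt: x = 4 or -4.

Answer: x ∈ {-4, 4}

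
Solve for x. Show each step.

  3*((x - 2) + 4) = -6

Step 1. [3*((x - 2) + 4) = -6] leading coefficient 3: divide by 3 ⇒ div: (x - 2) + 4 = -2.
Step 2. [(x - 2) + 4 = -2] subtract 4: x sits inside (… + 4). So sub: x - 2 = -6.
Step 3. [x - 2 = -6] add 2: x sits inside (… - 2), so sub: x = -4.

Answer: x ∈ {-4}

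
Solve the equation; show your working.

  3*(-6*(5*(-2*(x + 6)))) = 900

Step 1. [3*(-6*(5*(-2*(x + 6)))) = 900] leading coefficient 3: divide by 3, so div: -6*(5*(-2*(x + 6))) = 300.
Step 2. [-6*(5*(-2*(x + 6))) = 300] LHS = -6·(…); ÷-6 both sides. So div: 5*(-2*(x + 6)) = -50.
Step 3. [5*(-2*(x + 6)) = -50] 5·(inner) — divide through by 5 ⇒ div: -2*(x + 6) = -10.
Step 4. [-2*(x + 6) = -10] -2·(inner) — divide through by -2, so div: x + 6 = 5.
Step 5. [x + 6 = 5] the outer +6 inverts by subtracting 6. So sub: x = -1.

Answer: x ∈ {-1}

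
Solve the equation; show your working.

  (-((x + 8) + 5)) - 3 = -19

Step 1. [(-((x + 8) + 5)) - 3 = -19] add 3: x sits inside (… - 3), so sub: -((x + 8) + 5) = -16.
Step 2. [-((x + 8) + 5) = -16] leading − — multiply by −1. So neg: (x + 8) + 5 = 16.
Step 3. [(x + 8) + 5 = 16] subtract 5: x sits inside (… + 5), so sub: x + 8 = 11.
Step 4. [x + 8 = 11] the outer +8 inverts by subtracting 8, so sub: x = 3.

Answer: x ∈ {3}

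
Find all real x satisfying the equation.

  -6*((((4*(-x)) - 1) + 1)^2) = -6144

Step 1. [-6*((((4*(-x)) - 1) + 1)^2) = -6144] leading coefficient -6: divide by -6 ⇒ div: (((4*(-x)) - 1) + 1)^2 = 1024.
Step 2. [(((4*(-x)) - 1) + 1)^2 = 1024] 1024 ≥ 0, LHS is (·)² — take ±√, so sqrt: ((4*(-x)) - 1) + 1 = 32 or -32.
Step 3. [((4*(-x)) - 1) + 1 = 32 or -32] peel the +1: subtract 1 from each side, so sub: (4*(-x)) - 1 = 31 or -33.
Step 4. [(4*(-x)) - 1 = 31 or -33] -1 is outermost — add 1 both sides ⇒ sub: 4*(-x) = 32 or -32.
Step 5. [4*(-x) = 32 or -32] 4 out front; divide by 4 ⇒ div: -x = 8 or -8.
Step 6. [-x = 8 or -8] flip signs both sides, so neg: x = -8 or 8.

Answer: x ∈ {-8, 8}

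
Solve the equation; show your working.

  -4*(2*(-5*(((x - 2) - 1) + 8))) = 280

Step 1. [-4*(2*(-5*(((x - 2) - 1) + 8))) = 280] LHS = -4·(…); ÷-4 both sides ⇒ div: 2*(-5*(((x - 2) - 1) + 8)) = -70.
Step 2. [2*(-5*(((x - 2) - 1) + 8)) = -70] divide by the outer 2 ⇒ div: -5*(((x - 2) - 1) + 8) = -35.
Step 3. [-5*(((x - 2) - 1) + 8) = -35] -5 out front; divide by -5. So div: ((x - 2) - 1) + 8 = 7.
Step 4. [((x - 2) - 1) + 8 = 7] subtract 8: x sits inside (… + 8), so sub: (x - 2) - 1 = -1.
Step 5. [(x - 2) - 1 = -1] add 1: x sits inside (… - 1) ⇒ sub: x - 2 = 0.
Step 6. [x - 2 = 0] 2 comes off first (add 2), so sub: x = 2.

Answer: x ∈ {2}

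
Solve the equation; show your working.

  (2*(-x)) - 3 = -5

Step 1. [(2*(-x)) - 3 = -5] -3 is outermost — add 3 both sides ⇒ sub: 2*(-x) = -2.
Step 2. [2*(-x) = -2] LHS = 2·(…); ÷2 both sides. So div: -x = -1.
Step 3. [-x = -1] flip signs both sides ⇒ neg: x = 1.

Answer: x ∈ {1}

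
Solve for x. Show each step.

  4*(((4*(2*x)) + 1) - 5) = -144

Step 1. [4*(((4*(2*x)) + 1) - 5) = -144] 4 out front; divide by 4 ⇒ div: ((4*(2*x)) + 1) - 5 = -36.
Step 2. [((4*(2*x)) + 1) - 5 = -36] the outer -5 inverts by adding 5, so sub: (4*(2*x)) + 1 = -31.
Step 3. [(4*(2*x)) + 1 = -31] the outer +1 inverts by subtracting 1. So sub: 4*(2*x) = -32.
Step 4. [4*(2*x) = -32] 4·(inner) — divide through by 4 ⇒ div: 2*x = -8.
Step 5. [2*x = -8] LHS = 2·(…); ÷2 both sides. So div: x = -4.

Answer: x ∈ {-4}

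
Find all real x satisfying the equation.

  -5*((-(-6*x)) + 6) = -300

Step 1. [-5*((-(-6*x)) + 6) = -300] divide by the outer -5, so div: (-(-6*x)) + 6 = 60.
Step 2. [(-(-6*x)) + 6 = 60] peel the +6: subtract 6 from each side ⇒ sub: -(-6*x) = 54.
Step 3. [-(-6*x) = 54] LHS negated; negate both sides, so neg: -6*x = -54.
Step 4. [-6*x = -54] -6 out front; divide by -6. So div: x = 9.

Answer: x ∈ {9}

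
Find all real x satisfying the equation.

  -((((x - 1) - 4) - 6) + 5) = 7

Step 1. [-((((x - 1) - 4) - 6) + 5) = 7] flip signs both sides ⇒ neg: (((x - 1) - 4) - 6) + 5 = -7.
Step 2. [(((x - 1) - 4) - 6) + 5 = -7] peel the +5: subtract 5 from each side, so sub: ((x - 1) - 4) - 6 = -12.
Step 3. [((x - 1) - 4) - 6 = -12] 6 comes off first (add 6). So sub: (x - 1) - 4 = -6.
Step 4. [(x - 1) - 4 = -6] peel the -4: add 4 from each side. So sub: x - 1 = -2.
Step 5. [x - 1 = -2] peel the -1: add 1 from each side ⇒ sub: x = -1.

Answer: x ∈ {-1}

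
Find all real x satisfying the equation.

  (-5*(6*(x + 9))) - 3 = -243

Step 1. [(-5*(6*(x + 9))) - 3 = -243] -3 is outermost — add 3 both sides. So sub: -5*(6*(x + 9)) = -240.
Step 2. [-5*(6*(x + 9)) = -240] leading coefficient -5: divide by -5, so div: 6*(x + 9) = 48.
Step 3. [6*(x + 9) = 48] 6·(inner) — divide through by 6. So div: x + 9 = 8.
Step 4. [x + 9 = 8] the outer +9 inverts by subtracting 9 ⇒ sub: x = -1.

Answer: x ∈ {-1}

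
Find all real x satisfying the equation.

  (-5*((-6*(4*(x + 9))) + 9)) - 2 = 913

Step 1. [(-5*((-6*(4*(x + 9))) + 9)) - 2 = 913] -2 is outermost — add 2 both sides. So sub: -5*((-6*(4*(x + 9))) + 9) = 915.
Step 2. [-5*((-6*(4*(x + 9))) + 9) = 915] divide by the outer -5 ⇒ div: (-6*(4*(x + 9))) + 9 = -183.
Step 3. [(-6*(4*(x + 9))) + 9 = -183] peel the +9: subtract 9 from each side, so sub: -6*(4*(x + 9)) = -192.
Step 4. [-6*(4*(x + 9)) = -192] leading coefficient -6: divide by -6 ⇒ div: 4*(x + 9) = 32.
Step 5. [4*(x + 9) = 32] 4·(inner) — divide through by 4. So div: x + 9 = 8.
Step 6. [x + 9 = 8] the outer +9 inverts by subtracting 9. So sub: x = -1.

Answer: x ∈ {-1}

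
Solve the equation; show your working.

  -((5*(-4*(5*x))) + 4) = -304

Step 1. [-((5*(-4*(5*x))) + 4) = -304] LHS negated; negate both sides. So neg: (5*(-4*(5*x))) + 4 = 304.
Step 2. [(5*(-4*(5*x))) + 4 = 304] peel the +4: subtract 4 from each side, so sub: 5*(-4*(5*x)) = 300.
Step 3. [5*(-4*(5*x)) = 300] divide by the outer 5, so div: -4*(5*x) = 60.
Step 4. [-4*(5*x) = 60] divide by the outer -4, so div: 5*x = -15.
Step 5. [5*x = -15] 5·(inner) — divide through by 5, so div: x = -3.

Answer: x ∈ {-3}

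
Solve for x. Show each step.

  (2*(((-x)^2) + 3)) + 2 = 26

Step 1. [(2*(((-x)^2) + 3)) + 2 = 26] subtract 2: x sits inside (… + 2). So sub: 2*(((-x)^2) + 3) = 24.
Step 2. [2*(((-x)^2) + 3) = 24] divide by the outer 2 ⇒ div: ((-x)^2) + 3 = 12.
Step 3. [((-x)^2) + 3 = 12] the outer +3 inverts by subtracting 3, so sub: (-x)^2 = 9.
Step 4. [(-x)^2 = 9] LHS squared, RHS 9 ≥ 0: apply √ (±), so sqrt: -x = 3 or -3.
Step 5. [-x = 3 or -3] flip signs both sides. So neg: x = -3 or 3.

Answer: x ∈ {-3, 3}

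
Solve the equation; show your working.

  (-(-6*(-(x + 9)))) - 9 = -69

Step 1. [(-(-6*(-(x + 9)))) - 9 = -69] peel the -9: add 9 from each side, so sub: -(-6*(-(x + 9))) = -60.
Step 2. [-(-6*(-(x + 9))) = -60] flip signs both sides ⇒ neg: -6*(-(x + 9)) = 60.
Step 3. [-6*(-(x + 9)) = 60] LHS = -6·(…); ÷-6 both sides. So div: -(x + 9) = -10.
Step 4. [-(x + 9) = -10] flip signs both sides. So neg: x + 9 = 10.
Step 5. [x + 9 = 10] the outer +9 inverts by subtracting 9. So sub: x = 1.

Answer: x ∈ {1}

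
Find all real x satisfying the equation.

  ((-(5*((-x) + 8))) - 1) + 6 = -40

Step 1. [((-(5*((-x) + 8))) - 1) + 6 = -40] 6 comes off first (subtract 6) ⇒ sub: (-(5*((-x) + 8))) - 1 = -46.
Step 2. [(-(5*((-x) + 8))) - 1 = -46] the outer -1 inverts by adding 1, so sub: -(5*((-x) + 8)) = -45.
Step 3. [-(5*((-x) + 8)) = -45] flip signs both sides ⇒ neg: 5*((-x) + 8) = 45.
Step 4. [5*((-x) + 8) = 45] LHS = 5·(…); ÷5 both sides, so div: (-x) + 8 = 9.
Step 5. [(-x) + 8 = 9] subtract 8: x sits inside (… + 8) ⇒ sub: -x = 1.
Step 6. [-x = 1] flip signs both sides, so neg: x = -1.

Answer: x ∈ {-1}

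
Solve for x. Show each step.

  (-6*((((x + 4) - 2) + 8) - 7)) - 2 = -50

Step 1. [(-6*((((x + 4) - 2) + 8) - 7)) - 2 = -50] 2 comes off first (add 2), so sub: -6*((((x + 4) - 2) + 8) - 7) = -48.
Step 2. [-6*((((x + 4) - 2) + 8) - 7) = -48] LHS = -6·(…); ÷-6 both sides. So div: (((x + 4) - 2) + 8) - 7 = 8.
Step 3. [(((x + 4) - 2) + 8) - 7 = 8] 7 comes off first (add 7) ⇒ sub: ((x + 4) - 2) + 8 = 15.
Step 4. [((x + 4) - 2) + 8 = 15] the outer +8 inverts by subtracting 8. So sub: (x + 4) - 2 = 7.
Step 5. [(x + 4) - 2 = 7] 2 comes off first (add 2). So sub: x + 4 = 9.
Step 6. [x + 4 = 9] the outer +4 inverts by subtracting 4, so sub: x = 5.

Answer: x ∈ {5}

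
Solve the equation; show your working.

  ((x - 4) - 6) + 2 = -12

Step 1. [((x - 4) - 6) + 2 = -12] +2 is outermost — subtract 2 both sides ⇒ sub: (x - 4) - 6 = -14.
Step 2. [(x - 4) - 6 = -14] -6 is outermost — add 6 both sides, so sub: x - 4 = -8.
Step 3. [x - 4 = -8] add 4: x sits inside (… - 4), so sub: x = -4.

Answer: x ∈ {-4}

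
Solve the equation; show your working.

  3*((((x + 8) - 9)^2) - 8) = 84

Step 1. [3*((((x + 8) - 9)^2) - 8) = 84] leading coefficient 3: divide by 3 ⇒ div: (((x + 8) - 9)^2) - 8 = 28.
Step 2. [(((x + 8) - 9)^2) - 8 = 28] 8 comes off first (add 8), so sub: ((x + 8) - 9)^2 = 36.
Step 3. [((x + 8) - 9)^2 = 36] 36 ≥ 0, LHS is (·)² — take ±√. So sqrt: (x + 8) - 9 = 6 or -6.
Step 4. [(x + 8) - 9 = 6 or -6] the outer -9 inverts by adding 9, so sub: x + 8 = 15 or 3.
Step 5. [x + 8 = 15 or 3] +8 is outermost — subtract 8 both sides, so sub: x = 7 or -5.

Answer: x ∈ {-5, 7}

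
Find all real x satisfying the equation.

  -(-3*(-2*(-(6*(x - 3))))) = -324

Step 1. [-(-3*(-2*(-(6*(x - 3))))) = -324] LHS negated; negate both sides ⇒ neg: -3*(-2*(-(6*(x - 3)))) = 324.
Step 2. [-3*(-2*(-(6*(x - 3)))) = 324] LHS = -3·(…); ÷-3 both sides, so div: -2*(-(6*(x - 3))) = -108.
Step 3. [-2*(-(6*(x - 3))) = -108] LHS = -2·(…); ÷-2 both sides, so div: -(6*(x - 3)) = 54.
Step 4. [-(6*(x - 3)) = 54] leading − — multiply by −1. So neg: 6*(x - 3) = -54.
Step 5. [6*(x - 3) = -54] 6·(inner) — divide through by 6. So div: x - 3 = -9.
Step 6. [x - 3 = -9] add 3: x sits inside (… - 3), so sub: x = -6.

Answer: x ∈ {-6}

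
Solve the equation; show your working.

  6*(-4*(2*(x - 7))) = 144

Step 1. [6*(-4*(2*(x - 7))) = 144] 6·(inner) — divide through by 6. So div: -4*(2*(x - 7)) = 24.
Step 2. [-4*(2*(x - 7)) = 24] -4·(inner) — divide through by -4. So div: 2*(x - 7) = -6.
Step 3. [2*(x - 7) = -6] LHS = 2·(…); ÷2 both sides. So div: x - 7 = -3.
Step 4. [x - 7 = -3] peel the -7: add 7 from each side ⇒ sub: x = 4.

Answer: x ∈ {4}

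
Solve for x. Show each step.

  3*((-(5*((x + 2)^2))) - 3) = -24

Step 1. [3*((-(5*((x + 2)^2))) - 3) = -24] LHS = 3·(…); ÷3 both sides. So div: (-(5*((x + 2)^2))) - 3 = -8.
Step 2. [(-(5*((x + 2)^2))) - 3 = -8] -3 is outermost — add 3 both sides. So sub: -(5*((x + 2)^2)) = -5.
Step 3. [-(5*((x + 2)^2)) = -5] leading − — multiply by −1 ⇒ neg: 5*((x + 2)^2) = 5.
Step 4. [5*((x + 2)^2) = 5] LHS = 5·(…); ÷5 both sides. So div: (x + 2)^2 = 1.
Step 5. [(x + 2)^2 = 1] LHS squared, RHS 1 ≥ 0: apply √ (±), so sqrt: x + 2 = 1 or -1.
Step 6. [x + 2 = 1 or -1] subtract 2: x sits inside (… + 2). So sub: x = -1 or -3.

Answer: x ∈ {-3, -1}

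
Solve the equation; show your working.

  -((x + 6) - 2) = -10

Step 1. [-((x + 6) - 2) = -10] leading − — multiply by −1. So neg: (x + 6) - 2 = 10.
Step 2. [(x + 6) - 2 = 10] the outer -2 inverts by adding 2. So sub: x + 6 = 12.
Step 3. [x + 6 = 12] subtract 6: x sits inside (… + 6). So sub: x = 6.

Answer: x ∈ {6}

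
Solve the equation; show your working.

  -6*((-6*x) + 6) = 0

Step 1. [-6*((-6*x) + 6) = 0] -6·(inner) — divide through by -6 ⇒ div: (-6*x) + 6 = 0.
Step 2. [(-6*x) + 6 = 0] peel the +6: subtract 6 from each side, so sub: -6*x = -6.
Step 3. [-6*x = -6] leading coefficient -6: divide by -6. So div: x = 1.

Answer: x ∈ {1}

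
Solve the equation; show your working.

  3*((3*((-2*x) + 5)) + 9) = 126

Step 1. [3*((3*((-2*x) + 5)) + 9) = 126] leading coefficient 3: divide by 3, so div: (3*((-2*x) + 5)) + 9 = 42.
Step 2. [(3*((-2*x) + 5)) + 9 = 42] 3 | LHS and 3 | 42: pull 3 out. So factor: ((-2*x) + 5) + 3 = 14.
Step 3. [((-2*x) + 5) + 3 = 14] +3 is outermost — subtract 3 both sides ⇒ sub: (-2*x) + 5 = 11.
Step 4. [(-2*x) + 5 = 11] 5 comes off first (subtract 5) ⇒ sub: -2*x = 6.
Step 5. [-2*x = 6] -2·(inner) — divide through by -2. So div: x = -3.

Answer: x ∈ {-3}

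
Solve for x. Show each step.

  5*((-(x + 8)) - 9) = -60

Step 1. [5*((-(x + 8)) - 9) = -60] divide by the outer 5, so div: (-(x + 8)) - 9 = -12.
Step 2. [(-(x + 8)) - 9 = -12] add 9: x sits inside (… - 9) ⇒ sub: -(x + 8) = -3.
Step 3. [-(x + 8) = -3] LHS negated; negate both sides ⇒ neg: x + 8 = 3.
Step 4. [x + 8 = 3] peel the +8: subtract 8 from each side. So sub: x = -5.

Answer: x ∈ {-5}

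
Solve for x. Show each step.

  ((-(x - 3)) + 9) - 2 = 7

Step 1. [((-(x - 3)) + 9) - 2 = 7] -2 is outermost — add 2 both sides. So sub: (-(x - 3)) + 9 = 9.
Step 2. [(-(x - 3)) + 9 = 9] subtract 9: x sits inside (… + 9). So sub: -(x - 3) = 0.
Step 3. [-(x - 3) = 0] LHS negated; negate both sides. So neg: x - 3 = 0.
Step 4. [x - 3 = 0] -3 is outermost — add 3 both sides ⇒ sub: x = 3.

Answer: x ∈ {3}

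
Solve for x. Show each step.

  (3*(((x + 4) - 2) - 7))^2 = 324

Step 1. [(3*(((x + 4) - 2) - 7))^2 = 324] LHS squared, RHS 324 ≥ 0: apply √ (±), so sqrt: 3*(((x + 4) - 2) - 7) = 18 or -18.
Step 2. [3*(((x + 4) - 2) - 7) = 18 or -18] LHS = 3·(…); ÷3 both sides ⇒ div: ((x + 4) - 2) - 7 = 6 or -6.
Step 3. [((x + 4) - 2) - 7 = 6 or -6] peel the -7: add 7 from each side. So sub: (x + 4) - 2 = 13 or 1.
Step 4. [(x + 4) - 2 = 13 or 1] peel the -2: add 2 from each side. So sub: x + 4 = 15 or 3.
Step 5. [x + 4 = 15 or 3] 4 comes off first (subtract 4), so sub: x = 11 or -1.

Answer: x ∈ {-1, 11}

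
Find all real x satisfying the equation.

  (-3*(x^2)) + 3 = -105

Step 1. [(-3*(x^2)) + 3 = -105] common factor -3 (LHS and -105) — divide through, so factor: (x^2) - 1 = 35.
Step 2. [(x^2) - 1 = 35] -1 is outermost — add 1 both sides ⇒ sub: x^2 = 36.
Step 3. [x^2 = 36] 36 ≥ 0, LHS is (·)² — take ±√, so sqrt: x = 6 or -6.

Answer: x ∈ {-6, 6}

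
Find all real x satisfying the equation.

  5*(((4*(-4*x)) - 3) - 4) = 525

Step 1. [5*(((4*(-4*x)) - 3) - 4) = 525] 5·(inner) — divide through by 5 ⇒ div: ((4*(-4*x)) - 3) - 4 = 105.
Step 2. [((4*(-4*x)) - 3) - 4 = 105] the outer -4 inverts by adding 4. So sub: (4*(-4*x)) - 3 = 109.
Step 3. [(4*(-4*x)) - 3 = 109] the outer -3 inverts by adding 3. So sub: 4*(-4*x) = 112.
Step 4. [4*(-4*x) = 112] divide by the outer 4 ⇒ div: -4*x = 28.
Step 5. [-4*x = 28] divide by the outer -4. So div: x = -7.

Answer: x ∈ {-7}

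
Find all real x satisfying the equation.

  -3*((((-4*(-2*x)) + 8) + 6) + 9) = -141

Step 1. [-3*((((-4*(-2*x)) + 8) + 6) + 9) = -141] LHS = -3·(…); ÷-3 both sides ⇒ div: (((-4*(-2*x)) + 8) + 6) + 9 = 47.
Step 2. [(((-4*(-2*x)) + 8) + 6) + 9 = 47] peel the +9: subtract 9 from each side ⇒ sub: ((-4*(-2*x)) + 8) + 6 = 38.
Step 3. [((-4*(-2*x)) + 8) + 6 = 38] subtract 6: x sits inside (… + 6) ⇒ sub: (-4*(-2*x)) + 8 = 32.
Step 4. [(-4*(-2*x)) + 8 = 32] -4 | LHS and -4 | 32: pull -4 out. So factor: (-2*x) - 2 = -8.
Step 5. [(-2*x) - 2 = -8] -2 | LHS and -2 | -8: pull -2 out. So factor: x + 1 = 4.
Step 6. [x + 1 = 4] subtract 1: x sits inside (… + 1). So sub: x = 3.

Answer: x ∈ {3}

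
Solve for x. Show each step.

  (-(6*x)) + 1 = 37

Step 1. [(-(6*x)) + 1 = 37] 1 comes off first (subtract 1). So sub: -(6*x) = 36.
Step 2. [-(6*x) = 36] LHS negated; negate both sides ⇒ neg: 6*x = -36.
Step 3. [6*x = -36] leading coefficient 6: divide by 6 ⇒ div: x = -6.

Answer: x ∈ {-6}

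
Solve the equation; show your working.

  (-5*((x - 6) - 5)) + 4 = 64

Step 1. [(-5*((x - 6) - 5)) + 4 = 64] the outer +4 inverts by subtracting 4, so sub: -5*((x - 6) - 5) = 60.
Step 2. [-5*((x - 6) - 5) = 60] -5·(inner) — divide through by -5 ⇒ div: (x - 6) - 5 = -12.
Step 3. [(x - 6) - 5 = -12] peel the -5: add 5 from each side, so sub: x - 6 = -7.
Step 4. [x - 6 = -7] peel the -6: add 6 from each side. So sub: x = -1.

Answer: x ∈ {-1}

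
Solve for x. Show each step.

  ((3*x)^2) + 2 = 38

Step 1. [((3*x)^2) + 2 = 38] peel the +2: subtract 2 from each side. So sub: (3*x)^2 = 36.
Step 2. [(3*x)^2 = 36] LHS squared, RHS 36 ≥ 0: apply √ (±). So sqrt: 3*x = 6 or -6.
Step 3. [3*x = 6 or -6] 3 out front; divide by 3 ⇒ div: x = 2 or -2.

Answer: x ∈ {-2, 2}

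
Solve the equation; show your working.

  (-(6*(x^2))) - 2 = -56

Step 1. [(-(6*(x^2))) - 2 = -56] add 2: x sits inside (… - 2). So sub: -(6*(x^2)) = -54.
Step 2. [-(6*(x^2)) = -54] flip signs both sides, so neg: 6*(x^2) = 54.
Step 3. [6*(x^2) = 54] 6·(inner) — divide through by 6 ⇒ div: x^2 = 9.
Step 4. [x^2 = 9] LHS squared, RHS 9 ≥ 0: apply √ (±). So sqrt: x = 3 or -3.

Answer: x ∈ {-3, 3}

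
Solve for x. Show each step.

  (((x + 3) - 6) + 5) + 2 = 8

Step 1. [(((x + 3) - 6) + 5) + 2 = 8] peel the +2: subtract 2 from each side ⇒ sub: ((x + 3) - 6) + 5 = 6.
Step 2. [((x + 3) - 6) + 5 = 6] the outer +5 inverts by subtracting 5. So sub: (x + 3) - 6 = 1.
Step 3. [(x + 3) - 6 = 1] 6 comes off first (add 6), so sub: x + 3 = 7.
Step 4. [x + 3 = 7] +3 is outermost — subtract 3 both sides ⇒ sub: x = 4.

Answer: x ∈ {4}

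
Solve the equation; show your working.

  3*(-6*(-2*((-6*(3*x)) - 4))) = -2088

Step 1. [3*(-6*(-2*((-6*(3*x)) - 4))) = -2088] LHS = 3·(…); ÷3 both sides, so div: -6*(-2*((-6*(3*x)) - 4)) = -696.
Step 2. [-6*(-2*((-6*(3*x)) - 4)) = -696] -6·(inner) — divide through by -6 ⇒ div: -2*((-6*(3*x)) - 4) = 116.
Step 3. [-2*((-6*(3*x)) - 4) = 116] divide by the outer -2 ⇒ div: (-6*(3*x)) - 4 = -58.
Step 4. [(-6*(3*x)) - 4 = -58] the outer -4 inverts by adding 4. So sub: -6*(3*x) = -54.
Step 5. [-6*(3*x) = -54] -6 out front; divide by -6, so div: 3*x = 9.
Step 6. [3*x = 9] leading coefficient 3: divide by 3. So div: x = 3.

Answer: x ∈ {3}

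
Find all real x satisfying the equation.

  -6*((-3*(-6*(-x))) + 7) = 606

Step 1. [-6*((-3*(-6*(-x))) + 7) = 606] -6 out front; divide by -6, so div: (-3*(-6*(-x))) + 7 = -101.
Step 2. [(-3*(-6*(-x))) + 7 = -101] the outer +7 inverts by subtracting 7, so sub: -3*(-6*(-x)) = -108.
Step 3. [-3*(-6*(-x)) = -108] LHS = -3·(…); ÷-3 both sides ⇒ div: -6*(-x) = 36.
Step 4. [-6*(-x) = 36] -6·(inner) — divide through by -6. So div: -x = -6.
Step 5. [-x = -6] LHS negated; negate both sides. So neg: x = 6.

Answer: x ∈ {6}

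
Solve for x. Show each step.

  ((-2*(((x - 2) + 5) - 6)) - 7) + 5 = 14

Step 1. [((-2*(((x - 2) + 5) - 6)) - 7) + 5 = 14] peel the +5: subtract 5 from each side, so sub: (-2*(((x - 2) + 5) - 6)) - 7 = 9.
Step 2. [(-2*(((x - 2) + 5) - 6)) - 7 = 9] -7 is outermost — add 7 both sides, so sub: -2*(((x - 2) + 5) - 6) = 16.
Step 3. [-2*(((x - 2) + 5) - 6) = 16] divide by the outer -2, so div: ((x - 2) + 5) - 6 = -8.
Step 4. [((x - 2) + 5) - 6 = -8] 6 comes off first (add 6), so sub: (x - 2) + 5 = -2.
Step 5. [(x - 2) + 5 = -2] +5 is outermost — subtract 5 both sides ⇒ sub: x - 2 = -7.
Step 6. [x - 2 = -7] -2 is outermost — add 2 both sides, so sub: x = -5.

Answer: x ∈ {-5}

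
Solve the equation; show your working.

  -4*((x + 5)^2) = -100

Step 1. [-4*((x + 5)^2) = -100] LHS = -4·(…); ÷-4 both sides ⇒ div: (x + 5)^2 = 25.
Step 2. [(x + 5)^2 = 25] √ both sides: 25 ≥ 0 gives two branches, so sqrt: x + 5 = 5 or -5.
Step 3. [x + 5 = 5 or -5] peel the +5: subtract 5 from each side, so sub: x = 0 or -10.

Answer: x ∈ {-10, 0}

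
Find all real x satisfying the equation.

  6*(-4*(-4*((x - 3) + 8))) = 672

Step 1. [6*(-4*(-4*((x - 3) + 8))) = 672] 6·(inner) — divide through by 6, so div: -4*(-4*((x - 3) + 8)) = 112.
Step 2. [-4*(-4*((x - 3) + 8)) = 112] LHS = -4·(…); ÷-4 both sides, so div: -4*((x - 3) + 8) = -28.
Step 3. [-4*((x - 3) + 8) = -28] leading coefficient -4: divide by -4 ⇒ div: (x - 3) + 8 = 7.
Step 4. [(x - 3) + 8 = 7] the outer +8 inverts by subtracting 8 ⇒ sub: x - 3 = -1.
Step 5. [x - 3 = -1] -3 is outermost — add 3 both sides, so sub: x = 2.

Answer: x ∈ {2}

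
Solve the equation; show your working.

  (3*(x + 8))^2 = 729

Step 1. [(3*(x + 8))^2 = 729] LHS squared, RHS 729 ≥ 0: apply √ (±). So sqrt: 3*(x + 8) = 27 or -27.
Step 2. [3*(x + 8) = 27 or -27] divide by the outer 3 ⇒ div: x + 8 = 9 or -9.
Step 3. [x + 8 = 9 or -9] +8 is outermost — subtract 8 both sides ⇒ sub: x = 1 or -17.

Answer: x ∈ {-17, 1}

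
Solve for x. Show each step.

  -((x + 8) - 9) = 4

Step 1. [-((x + 8) - 9) = 4] LHS negated; negate both sides, so neg: (x + 8) - 9 = -4.
Step 2. [(x + 8) - 9 = -4] 9 comes off first (add 9), so sub: x + 8 = 5.
Step 3. [x + 8 = 5] 8 comes off first (subtract 8) ⇒ sub: x = -3.

Answer: x ∈ {-3}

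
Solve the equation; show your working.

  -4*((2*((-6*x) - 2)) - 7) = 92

Step 1. [-4*((2*((-6*x) - 2)) - 7) = 92] LHS = -4·(…); ÷-4 both sides, so div: (2*((-6*x) - 2)) - 7 = -23.
Step 2. [(2*((-6*x) - 2)) - 7 = -23] -7 is outermost — add 7 both sides ⇒ sub: 2*((-6*x) - 2) = -16.
Step 3. [2*((-6*x) - 2) = -16] 2 out front; divide by 2, so div: (-6*x) - 2 = -8.
Step 4. [(-6*x) - 2 = -8] add 2: x sits inside (… - 2). So sub: -6*x = -6.
Step 5. [-6*x = -6] leading coefficient -6: divide by -6. So div: x = 1.

Answer: x ∈ {1}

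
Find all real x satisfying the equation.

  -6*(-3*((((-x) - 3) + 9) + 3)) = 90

Step 1. [-6*(-3*((((-x) - 3) + 9) + 3)) = 90] LHS = -6·(…); ÷-6 both sides, so div: -3*((((-x) - 3) + 9) + 3) = -15.
Step 2. [-3*((((-x) - 3) + 9) + 3) = -15] LHS = -3·(…); ÷-3 both sides. So div: (((-x) - 3) + 9) + 3 = 5.
Step 3. [(((-x) - 3) + 9) + 3 = 5] peel the +3: subtract 3 from each side ⇒ sub: ((-x) - 3) + 9 = 2.
Step 4. [((-x) - 3) + 9 = 2] +9 is outermost — subtract 9 both sides ⇒ sub: (-x) - 3 = -7.
Step 5. [(-x) - 3 = -7] peel the -3: add 3 from each side. So sub: -x = -4.
Step 6. [-x = -4] flip signs both sides ⇒ neg: x = 4.

Answer: x ∈ {4}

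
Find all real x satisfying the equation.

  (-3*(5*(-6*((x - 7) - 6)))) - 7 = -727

Step 1. [(-3*(5*(-6*((x - 7) - 6)))) - 7 = -727] peel the -7: add 7 from each side ⇒ sub: -3*(5*(-6*((x - 7) - 6))) = -720.
Step 2. [-3*(5*(-6*((x - 7) - 6))) = -720] divide by the outer -3 ⇒ div: 5*(-6*((x - 7) - 6)) = 240.
Step 3. [5*(-6*((x - 7) - 6)) = 240] leading coefficient 5: divide by 5 ⇒ div: -6*((x - 7) - 6) = 48.
Step 4. [-6*((x - 7) - 6) = 48] divide by the outer -6. So div: (x - 7) - 6 = -8.
Step 5. [(x - 7) - 6 = -8] -6 is outermost — add 6 both sides, so sub: x - 7 = -2.
Step 6. [x - 7 = -2] peel the -7: add 7 from each side ⇒ sub: x = 5.

Answer: x ∈ {5}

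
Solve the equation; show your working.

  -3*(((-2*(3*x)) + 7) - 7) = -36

Step 1. [-3*(((-2*(3*x)) + 7) - 7) = -36] -3·(inner) — divide through by -3, so div: ((-2*(3*x)) + 7) - 7 = 12.
Step 2. [((-2*(3*x)) + 7) - 7 = 12] peel the -7: add 7 from each side ⇒ sub: (-2*(3*x)) + 7 = 19.
Step 3. [(-2*(3*x)) + 7 = 19] +7 is outermost — subtract 7 both sides ⇒ sub: -2*(3*x) = 12.
Step 4. [-2*(3*x) = 12] divide by the outer -2. So div: 3*x = -6.
Step 5. [3*x = -6] leading coefficient 3: divide by 3, so div: x = -2.

Answer: x ∈ {-2}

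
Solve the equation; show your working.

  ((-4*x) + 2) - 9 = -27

Step 1. [((-4*x) + 2) - 9 = -27] the outer -9 inverts by adding 9 ⇒ sub: (-4*x) + 2 = -18.
Step 2. [(-4*x) + 2 = -18] 2 comes off first (subtract 2), so sub: -4*x = -20.
Step 3. [-4*x = -20] leading coefficient -4: divide by -4. So div: x = 5.

Answer: x ∈ {5}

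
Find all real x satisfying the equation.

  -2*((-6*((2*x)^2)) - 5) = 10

Step 1. [-2*((-6*((2*x)^2)) - 5) = 10] leading coefficient -2: divide by -2. So div: (-6*((2*x)^2)) - 5 = -5.
Step 2. [(-6*((2*x)^2)) - 5 = -5] the outer -5 inverts by adding 5. So sub: -6*((2*x)^2) = 0.
Step 3. [-6*((2*x)^2) = 0] -6 out front; divide by -6, so div: (2*x)^2 = 0.
Step 4. [(2*x)^2 = 0] 0 ≥ 0, LHS is (·)² — take ±√, so sqrt: 2*x = 0.
Step 5. [2*x = 0] LHS = 2·(…); ÷2 both sides ⇒ div: x = 0.

Answer: x ∈ {0}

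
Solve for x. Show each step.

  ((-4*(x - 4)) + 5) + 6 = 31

Step 1. [((-4*(x - 4)) + 5) + 6 = 31] subtract 6: x sits inside (… + 6), so sub: (-4*(x - 4)) + 5 = 25.
Step 2. [(-4*(x - 4)) + 5 = 25] the outer +5 inverts by subtracting 5. So sub: -4*(x - 4) = 20.
Step 3. [-4*(x - 4) = 20] LHS = -4·(…); ÷-4 both sides, so div: x - 4 = -5.
Step 4. [x - 4 = -5] the outer -4 inverts by adding 4. So sub: x = -1.

Answer: x ∈ {-1}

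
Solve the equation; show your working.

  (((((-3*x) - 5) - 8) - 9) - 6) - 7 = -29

Step 1. [(((((-3*x) - 5) - 8) - 9) - 6) - 7 = -29] add 7: x sits inside (… - 7), so sub: ((((-3*x) - 5) - 8) - 9) - 6 = -22.
Step 2. [((((-3*x) - 5) - 8) - 9) - 6 = -22] add 6: x sits inside (… - 6), so sub: (((-3*x) - 5) - 8) - 9 = -16.
Step 3. [(((-3*x) - 5) - 8) - 9 = -16] 9 comes off first (add 9), so sub: ((-3*x) - 5) - 8 = -7.
Step 4. [((-3*x) - 5) - 8 = -7] peel the -8: add 8 from each side, so sub: (-3*x) - 5 = 1.
Step 5. [(-3*x) - 5 = 1] peel the -5: add 5 from each side ⇒ sub: -3*x = 6.
Step 6. [-3*x = 6] divide by the outer -3, so div: x = -2.

Answer: x ∈ {-2}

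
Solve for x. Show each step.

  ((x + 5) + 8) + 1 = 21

Step 1. [((x + 5) + 8) + 1 = 21] +1 is outermost — subtract 1 both sides, so sub: (x + 5) + 8 = 20.
Step 2. [(x + 5) + 8 = 20] subtract 8: x sits inside (… + 8) ⇒ sub: x + 5 = 12.
Step 3. [x + 5 = 12] subtract 5: x sits inside (… + 5) ⇒ sub: x = 7.

Answer: x ∈ {7}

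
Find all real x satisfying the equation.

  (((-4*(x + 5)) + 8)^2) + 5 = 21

Step 1. [(((-4*(x + 5)) + 8)^2) + 5 = 21] subtract 5: x sits inside (… + 5) ⇒ sub: ((-4*(x + 5)) + 8)^2 = 16.
Step 2. [((-4*(x + 5)) + 8)^2 = 16] 16 ≥ 0, LHS is (·)² — take ±√. So sqrt: (-4*(x + 5)) + 8 = 4 or -4.
Step 3. [(-4*(x + 5)) + 8 = 4 or -4] the outer +8 inverts by subtracting 8. So sub: -4*(x + 5) = -4 or -12.
Step 4. [-4*(x + 5) = -4 or -12] -4 out front; divide by -4. So div: x + 5 = 1 or 3.
Step 5. [x + 5 = 1 or 3] peel the +5: subtract 5 from each side ⇒ sub: x = -4 or -2.

Answer: x ∈ {-4, -2}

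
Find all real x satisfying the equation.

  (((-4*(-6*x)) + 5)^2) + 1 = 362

Step 1. [(((-4*(-6*x)) + 5)^2) + 1 = 362] 1 comes off first (subtract 1). So sub: ((-4*(-6*x)) + 5)^2 = 361.
Step 2. [((-4*(-6*x)) + 5)^2 = 361] √ both sides: 361 ≥ 0 gives two branches. So sqrt: (-4*(-6*x)) + 5 = 19 or -19.
Step 3. [(-4*(-6*x)) + 5 = 19 or -19] the outer +5 inverts by subtracting 5. So sub: -4*(-6*x) = 14 or -24.
Step 4. [-4*(-6*x) = 14 or -24] -4 out front; divide by -4. So div: -6*x = -7/2 or 6.
Step 5. [-6*x = -7/2 or 6] divide by the outer -6. So div: x = 7/12 or -1.

Answer: x ∈ {-1, 7/12}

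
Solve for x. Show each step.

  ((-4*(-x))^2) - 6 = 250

Step 1. [((-4*(-x))^2) - 6 = 250] -6 is outermost — add 6 both sides, so sub: (-4*(-x))^2 = 256.
Step 2. [(-4*(-x))^2 = 256] 256 ≥ 0, LHS is (·)² — take ±√, so sqrt: -4*(-x) = 16 or -16.
Step 3. [-4*(-x) = 16 or -16] leading coefficient -4: divide by -4 ⇒ div: -x = -4 or 4.
Step 4. [-x = -4 or 4] LHS negated; negate both sides. So neg: x = 4 or -4.

Answer: x ∈ {-4, 4}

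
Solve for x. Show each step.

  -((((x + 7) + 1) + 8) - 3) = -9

Step 1. [-((((x + 7) + 1) + 8) - 3) = -9] LHS negated; negate both sides, so neg: (((x + 7) + 1) + 8) - 3 = 9.
Step 2. [(((x + 7) + 1) + 8) - 3 = 9] the outer -3 inverts by adding 3 ⇒ sub: ((x + 7) + 1) + 8 = 12.
Step 3. [((x + 7) + 1) + 8 = 12] subtract 8: x sits inside (… + 8) ⇒ sub: (x + 7) + 1 = 4.
Step 4. [(x + 7) + 1 = 4] peel the +1: subtract 1 from each side. So sub: x + 7 = 3.
Step 5. [x + 7 = 3] +7 is outermost — subtract 7 both sides ⇒ sub: x = -4.

Answer: x ∈ {-4}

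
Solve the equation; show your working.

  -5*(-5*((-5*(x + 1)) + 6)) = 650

Step 1. [-5*(-5*((-5*(x + 1)) + 6)) = 650] -5 out front; divide by -5 ⇒ div: -5*((-5*(x + 1)) + 6) = -130.
Step 2. [-5*((-5*(x + 1)) + 6) = -130] -5 out front; divide by -5 ⇒ div: (-5*(x + 1)) + 6 = 26.
Step 3. [(-5*(x + 1)) + 6 = 26] the outer +6 inverts by subtracting 6, so sub: -5*(x + 1) = 20.
Step 4. [-5*(x + 1) = 20] LHS = -5·(…); ÷-5 both sides, so div: x + 1 = -4.
Step 5. [x + 1 = -4] peel the +1: subtract 1 from each side, so sub: x = -5.

Answer: x ∈ {-5}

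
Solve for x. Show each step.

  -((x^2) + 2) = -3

Step 1. [-((x^2) + 2) = -3] leading − — multiply by −1. So neg: (x^2) + 2 = 3.
Step 2. [(x^2) + 2 = 3] peel the +2: subtract 2 from each side. So sub: x^2 = 1.
Step 3. [x^2 = 1] √ both sides: 1 ≥ 0 gives two branches. So sqrt: x = 1 or -1.

Answer: x ∈ {-1, 1}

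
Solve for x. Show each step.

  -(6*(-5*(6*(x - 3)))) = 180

Step 1. [-(6*(-5*(6*(x - 3)))) = 180] flip signs both sides ⇒ neg: 6*(-5*(6*(x - 3))) = -180.
Step 2. [6*(-5*(6*(x - 3))) = -180] 6·(inner) — divide through by 6. So div: -5*(6*(x - 3)) = -30.
Step 3. [-5*(6*(x - 3)) = -30] LHS = -5·(…); ÷-5 both sides ⇒ div: 6*(x - 3) = 6.
Step 4. [6*(x - 3) = 6] 6·(inner) — divide through by 6. So div: x - 3 = 1.
Step 5. [x - 3 = 1] 3 comes off first (add 3). So sub: x = 4.

Answer: x ∈ {4}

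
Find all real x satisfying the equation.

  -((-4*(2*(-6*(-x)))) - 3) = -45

Step 1. [-((-4*(2*(-6*(-x)))) - 3) = -45] LHS negated; negate both sides, so neg: (-4*(2*(-6*(-x)))) - 3 = 45.
Step 2. [(-4*(2*(-6*(-x)))) - 3 = 45] -3 is outermost — add 3 both sides ⇒ sub: -4*(2*(-6*(-x))) = 48.
Step 3. [-4*(2*(-6*(-x))) = 48] divide by the outer -4. So div: 2*(-6*(-x)) = -12.
Step 4. [2*(-6*(-x)) = -12] leading coefficient 2: divide by 2 ⇒ div: -6*(-x) = -6.
Step 5. [-6*(-x) = -6] LHS = -6·(…); ÷-6 both sides. So div: -x = 1.
Step 6. [-x = 1] flip signs both sides ⇒ neg: x = -1.

Answer: x ∈ {-1}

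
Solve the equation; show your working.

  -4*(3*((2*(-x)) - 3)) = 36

Step 1. [-4*(3*((2*(-x)) - 3)) = 36] -4·(inner) — divide through by -4, so div: 3*((2*(-x)) - 3) = -9.
Step 2. [3*((2*(-x)) - 3) = -9] LHS = 3·(…); ÷3 both sides. So div: (2*(-x)) - 3 = -3.
Step 3. [(2*(-x)) - 3 = -3] add 3: x sits inside (… - 3) ⇒ sub: 2*(-x) = 0.
Step 4. [2*(-x) = 0] divide by the outer 2 ⇒ div: -x = 0.
Step 5. [-x = 0] leading − — multiply by −1. So neg: x = 0.

Answer: x ∈ {0}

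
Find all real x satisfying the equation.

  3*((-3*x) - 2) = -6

Step 1. [3*((-3*x) - 2) = -6] divide by the outer 3 ⇒ div: (-3*x) - 2 = -2.
Step 2. [(-3*x) - 2 = -2] -2 is outermost — add 2 both sides. So sub: -3*x = 0.
Step 3. [-3*x = 0] divide by the outer -3, so div: x = 0.

Answer: x ∈ {0}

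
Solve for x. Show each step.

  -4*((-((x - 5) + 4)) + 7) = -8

Step 1. [-4*((-((x - 5) + 4)) + 7) = -8] LHS = -4·(…); ÷-4 both sides, so div: (-((x - 5) + 4)) + 7 = 2.
Step 2. [(-((x - 5) + 4)) + 7 = 2] the outer +7 inverts by subtracting 7 ⇒ sub: -((x - 5) + 4) = -5.
Step 3. [-((x - 5) + 4) = -5] flip signs both sides ⇒ neg: (x - 5) + 4 = 5.
Step 4. [(x - 5) + 4 = 5] +4 is outermost — subtract 4 both sides. So sub: x - 5 = 1.
Step 5. [x - 5 = 1] the outer -5 inverts by adding 5 ⇒ sub: x = 6.

Answer: x ∈ {6}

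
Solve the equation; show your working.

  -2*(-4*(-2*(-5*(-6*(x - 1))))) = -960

Step 1. [-2*(-4*(-2*(-5*(-6*(x - 1))))) = -960] -2 out front; divide by -2. So div: -4*(-2*(-5*(-6*(x - 1)))) = 480.
Step 2. [-4*(-2*(-5*(-6*(x - 1)))) = 480] -4·(inner) — divide through by -4, so div: -2*(-5*(-6*(x - 1))) = -120.
Step 3. [-2*(-5*(-6*(x - 1))) = -120] -2 out front; divide by -2, so div: -5*(-6*(x - 1)) = 60.
Step 4. [-5*(-6*(x - 1)) = 60] divide by the outer -5, so div: -6*(x - 1) = -12.
Step 5. [-6*(x - 1) = -12] LHS = -6·(…); ÷-6 both sides, so div: x - 1 = 2.
Step 6. [x - 1 = 2] peel the -1: add 1 from each side. So sub: x = 3.

Answer: x ∈ {3}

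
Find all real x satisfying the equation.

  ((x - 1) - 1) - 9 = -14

Step 1. [((x - 1) - 1) - 9 = -14] -9 is outermost — add 9 both sides. So sub: (x - 1) - 1 = -5.
Step 2. [(x - 1) - 1 = -5] -1 is outermost — add 1 both sides, so sub: x - 1 = -4.
Step 3. [x - 1 = -4] add 1: x sits inside (… - 1) ⇒ sub: x = -3.

Answer: x ∈ {-3}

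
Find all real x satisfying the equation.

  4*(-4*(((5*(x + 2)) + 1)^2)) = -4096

Step 1. [4*(-4*(((5*(x + 2)) + 1)^2)) = -4096] divide by the outer 4. So div: -4*(((5*(x + 2)) + 1)^2) = -1024.
Step 2. [-4*(((5*(x + 2)) + 1)^2) = -1024] leading coefficient -4: divide by -4, so div: ((5*(x + 2)) + 1)^2 = 256.
Step 3. [((5*(x + 2)) + 1)^2 = 256] LHS squared, RHS 256 ≥ 0: apply √ (±) ⇒ sqrt: (5*(x + 2)) + 1 = 16 or -16.
Step 4. [(5*(x + 2)) + 1 = 16 or -16] +1 is outermost — subtract 1 both sides, so sub: 5*(x + 2) = 15 or -17.
Step 5. [5*(x + 2) = 15 or -17] divide by the outer 5, so div: x + 2 = 3 or -17/5.
Step 6. [x + 2 = 3 or -17/5] subtract 2: x sits inside (… + 2), so sub: x = 1 or -27/5.

Answer: x ∈ {-27/5, 1}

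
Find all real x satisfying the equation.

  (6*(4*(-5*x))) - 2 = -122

Step 1. [(6*(4*(-5*x))) - 2 = -122] add 2: x sits inside (… - 2), so sub: 6*(4*(-5*x)) = -120.
Step 2. [6*(4*(-5*x)) = -120] LHS = 6·(…); ÷6 both sides. So div: 4*(-5*x) = -20.
Step 3. [4*(-5*x) = -20] LHS = 4·(…); ÷4 both sides, so div: -5*x = -5.
Step 4. [-5*x = -5] -5·(inner) — divide through by -5 ⇒ div: x = 1.

Answer: x ∈ {1}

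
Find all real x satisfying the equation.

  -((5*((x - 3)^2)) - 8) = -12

Step 1. [-((5*((x - 3)^2)) - 8) = -12] leading − — multiply by −1 ⇒ neg: (5*((x - 3)^2)) - 8 = 12.
Step 2. [(5*((x - 3)^2)) - 8 = 12] 8 comes off first (add 8). So sub: 5*((x - 3)^2) = 20.
Step 3. [5*((x - 3)^2) = 20] LHS = 5·(…); ÷5 both sides, so div: (x - 3)^2 = 4.
Step 4. [(x - 3)^2 = 4] LHS squared, RHS 4 ≥ 0: apply √ (±), so sqrt: x - 3 = 2 or -2.
Step 5. [x - 3 = 2 or -2] peel the -3: add 3 from each side, so sub: x = 5 or 1.

Answer: x ∈ {1, 5}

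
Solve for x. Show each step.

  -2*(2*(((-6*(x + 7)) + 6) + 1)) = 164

Step 1. [-2*(2*(((-6*(x + 7)) + 6) + 1)) = 164] divide by the outer -2. So div: 2*(((-6*(x + 7)) + 6) + 1) = -82.
Step 2. [2*(((-6*(x + 7)) + 6) + 1) = -82] divide by the outer 2 ⇒ div: ((-6*(x + 7)) + 6) + 1 = -41.
Step 3. [((-6*(x + 7)) + 6) + 1 = -41] +1 is outermost — subtract 1 both sides, so sub: (-6*(x + 7)) + 6 = -42.
Step 4. [(-6*(x + 7)) + 6 = -42] common factor -6 (LHS and -42) — divide through. So factor: (x + 7) - 1 = 7.
Step 5. [(x + 7) - 1 = 7] add 1: x sits inside (… - 1), so sub: x + 7 = 8.
Step 6. [x + 7 = 8] +7 is outermost — subtract 7 both sides. So sub: x = 1.

Answer: x ∈ {1}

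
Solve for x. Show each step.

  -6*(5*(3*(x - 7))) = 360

Step 1. [-6*(5*(3*(x - 7))) = 360] divide by the outer -6. So div: 5*(3*(x - 7)) = -60.
Step 2. [5*(3*(x - 7)) = -60] leading coefficient 5: divide by 5, so div: 3*(x - 7) = -12.
Step 3. [3*(x - 7) = -12] LHS = 3·(…); ÷3 both sides. So div: x - 7 = -4.
Step 4. [x - 7 = -4] -7 is outermost — add 7 both sides. So sub: x = 3.

Answer: x ∈ {3}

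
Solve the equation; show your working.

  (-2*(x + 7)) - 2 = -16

Step 1. [(-2*(x + 7)) - 2 = -16] -2 divides every term; factor it out ⇒ factor: (x + 7) + 1 = 8.
Step 2. [(x + 7) + 1 = 8] 1 comes off first (subtract 1), so sub: x + 7 = 7.
Step 3. [x + 7 = 7] the outer +7 inverts by subtracting 7, so sub: x = 0.

Answer: x ∈ {0}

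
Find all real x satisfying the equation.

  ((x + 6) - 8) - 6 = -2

Step 1. [((x + 6) - 8) - 6 = -2] peel the -6: add 6 from each side, so sub: (x + 6) - 8 = 4.
Step 2. [(x + 6) - 8 = 4] -8 is outermost — add 8 both sides. So sub: x + 6 = 12.
Step 3. [x + 6 = 12] subtract 6: x sits inside (… + 6), so sub: x = 6.

Answer: x ∈ {6}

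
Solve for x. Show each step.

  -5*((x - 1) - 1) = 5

Step 1. [-5*((x - 1) - 1) = 5] leading coefficient -5: divide by -5. So div: (x - 1) - 1 = -1.
Step 2. [(x - 1) - 1 = -1] 1 comes off first (add 1). So sub: x - 1 = 0.
Step 3. [x - 1 = 0] the outer -1 inverts by adding 1. So sub: x = 1.

Answer: x ∈ {1}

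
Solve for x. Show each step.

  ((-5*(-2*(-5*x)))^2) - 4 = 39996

Step 1. [((-5*(-2*(-5*x)))^2) - 4 = 39996] the outer -4 inverts by adding 4. So sub: (-5*(-2*(-5*x)))^2 = 40000.
Step 2. [(-5*(-2*(-5*x)))^2 = 40000] √ both sides: 40000 ≥ 0 gives two branches, so sqrt: -5*(-2*(-5*x)) = 200 or -200.
Step 3. [-5*(-2*(-5*x)) = 200 or -200] divide by the outer -5, so div: -2*(-5*x) = -40 or 40.
Step 4. [-2*(-5*x) = -40 or 40] leading coefficient -2: divide by -2, so div: -5*x = 20 or -20.
Step 5. [-5*x = 20 or -20] leading coefficient -5: divide by -5 ⇒ div: x = -4 or 4.

Answer: x ∈ {-4, 4}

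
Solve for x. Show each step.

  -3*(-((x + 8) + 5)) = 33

Step 1. [-3*(-((x + 8) + 5)) = 33] divide by the outer -3 ⇒ div: -((x + 8) + 5) = -11.
Step 2. [-((x + 8) + 5) = -11] flip signs both sides. So neg: (x + 8) + 5 = 11.
Step 3. [(x + 8) + 5 = 11] the outer +5 inverts by subtracting 5. So sub: x + 8 = 6.
Step 4. [x + 8 = 6] peel the +8: subtract 8 from each side. So sub: x = -2.

Answer: x ∈ {-2}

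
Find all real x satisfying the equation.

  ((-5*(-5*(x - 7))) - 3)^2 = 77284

Step 1. [((-5*(-5*(x - 7))) - 3)^2 = 77284] 77284 ≥ 0, LHS is (·)² — take ±√. So sqrt: (-5*(-5*(x - 7))) - 3 = 278 or -278.
Step 2. [(-5*(-5*(x - 7))) - 3 = 278 or -278] add 3: x sits inside (… - 3), so sub: -5*(-5*(x - 7)) = 281 or -275.
Step 3. [-5*(-5*(x - 7)) = 281 or -275] -5 out front; divide by -5, so div: -5*(x - 7) = -281/5 or 55.
Step 4. [-5*(x - 7) = -281/5 or 55] -5·(inner) — divide through by -5. So div: x - 7 = 281/25 or -11.
Step 5. [x - 7 = 281/25 or -11] 7 comes off first (add 7). So sub: x = 456/25 or -4.

Answer: x ∈ {-4, 456/25}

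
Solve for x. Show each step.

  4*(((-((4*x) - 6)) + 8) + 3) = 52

Step 1. [4*(((-((4*x) - 6)) + 8) + 3) = 52] 4·(inner) — divide through by 4 ⇒ div: ((-((4*x) - 6)) + 8) + 3 = 13.
Step 2. [((-((4*x) - 6)) + 8) + 3 = 13] +3 is outermost — subtract 3 both sides. So sub: (-((4*x) - 6)) + 8 = 10.
Step 3. [(-((4*x) - 6)) + 8 = 10] peel the +8: subtract 8 from each side ⇒ sub: -((4*x) - 6) = 2.
Step 4. [-((4*x) - 6) = 2] flip signs both sides, so neg: (4*x) - 6 = -2.
Step 5. [(4*x) - 6 = -2] the outer -6 inverts by adding 6. So sub: 4*x = 4.
Step 6. [4*x = 4] divide by the outer 4 ⇒ div: x = 1.

Answer: x ∈ {1}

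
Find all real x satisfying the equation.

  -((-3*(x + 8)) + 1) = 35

Step 1. [-((-3*(x + 8)) + 1) = 35] flip signs both sides ⇒ neg: (-3*(x + 8)) + 1 = -35.
Step 2. [(-3*(x + 8)) + 1 = -35] +1 is outermost — subtract 1 both sides. So sub: -3*(x + 8) = -36.
Step 3. [-3*(x + 8) = -36] LHS = -3·(…); ÷-3 both sides ⇒ div: x + 8 = 12.
Step 4. [x + 8 = 12] 8 comes off first (subtract 8), so sub: x = 4.

Answer: x ∈ {4}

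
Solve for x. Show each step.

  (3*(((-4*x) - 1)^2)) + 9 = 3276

Step 1. [(3*(((-4*x) - 1)^2)) + 9 = 3276] 3 divides every term; factor it out, so factor: (((-4*x) - 1)^2) + 3 = 1092.
Step 2. [(((-4*x) - 1)^2) + 3 = 1092] peel the +3: subtract 3 from each side ⇒ sub: ((-4*x) - 1)^2 = 1089.
Step 3. [((-4*x) - 1)^2 = 1089] √ both sides: 1089 ≥ 0 gives two branches. So sqrt: (-4*x) - 1 = 33 or -33.
Step 4. [(-4*x) - 1 = 33 or -33] -1 is outermost — add 1 both sides, so sub: -4*x = 34 or -32.
Step 5. [-4*x = 34 or -32] -4·(inner) — divide through by -4, so div: x = -17/2 or 8.

Answer: x ∈ {-17/2, 8}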